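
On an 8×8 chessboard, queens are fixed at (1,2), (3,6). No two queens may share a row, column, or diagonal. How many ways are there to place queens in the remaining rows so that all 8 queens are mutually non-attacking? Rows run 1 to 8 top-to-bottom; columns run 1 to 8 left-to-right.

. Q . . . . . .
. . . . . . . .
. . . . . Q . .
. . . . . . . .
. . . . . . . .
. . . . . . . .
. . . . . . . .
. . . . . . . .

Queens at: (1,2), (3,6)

Branch on row 2: col 4 → 1; col 8 → 1.
Sum: 1 + 1 = 2.

2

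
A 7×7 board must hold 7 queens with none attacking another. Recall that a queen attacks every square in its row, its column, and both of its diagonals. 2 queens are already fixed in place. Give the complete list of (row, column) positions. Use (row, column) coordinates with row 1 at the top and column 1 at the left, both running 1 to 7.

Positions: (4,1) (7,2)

(1,7) (2,5) (3,3) (4,1) (5,6) (6,4) (7,2)

Row 1: attacked by (4,1)→{1,4}; (7,2)→{2}. Safe: 3, 5, 6, 7. Place at column 7.
Row 2: attacked by (1,7)→{6,7}; (4,1)→{1,3}; (7,2)→{2,7}. Safe: 4, 5. Place at column 5.
Row 3: attacked by (1,7)→{5,7}; (2,5)→{4,5,6}; (4,1)→{1,2}; (7,2)→{2,6}. Safe: 3. Place at column 3.
Row 5: attacked by (1,7)→{3,7}; (2,5)→{2,5}; (3,3)→{1,3,5}; (4,1)→{1,2}; (7,2)→{2,4}. Safe: 6. Place at column 6.
Row 6: attacked by (1,7)→{2,7}; (2,5)→{1,5}; (3,3)→{3,6}; (4,1)→{1,3}; (5,6)→{5,6,7}; (7,2)→{1,2,3}. Safe: 4. Place at column 4.
Columns [7, 5, 3, 1, 6, 4, 2], r−c [-6, -3, 0, 3, -1, 2, 5], r+c [8, 7, 6, 5, 11, 10, 9] are all distinct, so no two queens attack.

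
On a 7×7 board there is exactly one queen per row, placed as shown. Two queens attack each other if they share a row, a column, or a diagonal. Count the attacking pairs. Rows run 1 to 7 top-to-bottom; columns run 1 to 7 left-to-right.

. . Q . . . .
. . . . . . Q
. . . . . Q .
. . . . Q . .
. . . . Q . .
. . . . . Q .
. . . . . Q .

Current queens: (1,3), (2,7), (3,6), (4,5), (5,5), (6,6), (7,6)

8

Same column: (3,6)–(6,6) (column 6); (3,6)–(7,6) (column 6); (4,5)–(5,5) (column 5); (6,6)–(7,6) (column 6).
Same diagonal: (2,7)–(3,6) (|2−3| = |7−6| = 1); (2,7)–(4,5) (|2−4| = |7−5| = 2); (3,6)–(4,5) (|3−4| = |6−5| = 1); (5,5)–(6,6) (|5−6| = |5−6| = 1).
Total attacking pairs: 8.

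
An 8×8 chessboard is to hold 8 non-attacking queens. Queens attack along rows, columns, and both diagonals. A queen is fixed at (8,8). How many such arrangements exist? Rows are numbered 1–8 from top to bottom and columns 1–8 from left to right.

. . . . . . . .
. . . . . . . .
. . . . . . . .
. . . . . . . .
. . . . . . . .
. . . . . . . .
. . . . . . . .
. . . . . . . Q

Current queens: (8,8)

Branch on row 1: col 2 → 0; col 3 → 0; col 4 → 1; col 5 → 1; col 6 → 2; col 7 → 0.
Sum: 0 + 0 + 1 + 1 + 2 + 0 = 4.

4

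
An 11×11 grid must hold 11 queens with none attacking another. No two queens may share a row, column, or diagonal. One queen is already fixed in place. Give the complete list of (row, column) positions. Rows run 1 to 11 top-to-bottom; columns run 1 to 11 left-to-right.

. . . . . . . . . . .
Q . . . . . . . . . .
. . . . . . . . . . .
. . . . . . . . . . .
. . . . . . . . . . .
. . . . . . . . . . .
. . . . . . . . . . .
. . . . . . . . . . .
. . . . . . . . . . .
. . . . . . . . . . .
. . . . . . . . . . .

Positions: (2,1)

(1,6) (2,1) (3,9) (4,2) (5,5) (6,10) (7,8) (8,11) (9,4) (10,7) (11,3)

Row 1: attacked by (2,1)→{1,2}. Safe: 3, 4, 5, 6, 7, 8, 9, 10, 11. Place at column 6.
Row 3: attacked by (1,6)→{4,6,8}; (2,1)→{1,2}. Safe: 3, 5, 7, 9, 10, 11. Place at column 9.
Row 4: attacked by (1,6)→{3,6,9}; (2,1)→{1,3}; (3,9)→{8,9,10}. Safe: 2, 4, 5, 7, 11. Place at column 2.
Row 5: attacked by (1,6)→{2,6,10}; (2,1)→{1,4}; (3,9)→{7,9,11}; (4,2)→{1,2,3}. Safe: 5, 8. Place at column 5.
Row 6: attacked by (1,6)→{1,6,11}; (2,1)→{1,5}; (3,9)→{6,9}; (4,2)→{2,4}; (5,5)→{4,5,6}. Safe: 3, 7, 8, 10. Place at column 10.
Row 7: attacked by (1,6)→{6}; (2,1)→{1,6}; (3,9)→{5,9}; (4,2)→{2,5}; (5,5)→{3,5,7}; (6,10)→{9,10,11}. Safe: 4, 8. Place at column 8.
Row 8: attacked by (1,6)→{6}; (2,1)→{1,7}; (3,9)→{4,9}; (4,2)→{2,6}; (5,5)→{2,5,8}; (6,10)→{8,10}; (7,8)→{7,8,9}. Safe: 3, 11. Place at column 11.
Row 9: attacked by (1,6)→{6}; (2,1)→{1,8}; (3,9)→{3,9}; (4,2)→{2,7}; (5,5)→{1,5,9}; (6,10)→{7,10}; (7,8)→{6,8,10}; (8,11)→{10,11}. Safe: 4. Place at column 4.
Row 10: attacked by (1,6)→{6}; (2,1)→{1,9}; (3,9)→{2,9}; (4,2)→{2,8}; (5,5)→{5,10}; (6,10)→{6,10}; (7,8)→{5,8,11}; (8,11)→{9,11}; (9,4)→{3,4,5}. Safe: 7. Place at column 7.
Row 11: attacked by (1,6)→{6}; (2,1)→{1,10}; (3,9)→{1,9}; (4,2)→{2,9}; (5,5)→{5,11}; (6,10)→{5,10}; (7,8)→{4,8}; (8,11)→{8,11}; (9,4)→{2,4,6}; (10,7)→{6,7,8}. Safe: 3. Place at column 3.
Columns [6, 1, 9, 2, 5, 10, 8, 11, 4, 7, 3], r−c [-5, 1, -6, 2, 0, -4, -1, -3, 5, 3, 8], r+c [7, 3, 12, 6, 10, 16, 15, 19, 13, 17, 14] are all distinct, so no two queens attack.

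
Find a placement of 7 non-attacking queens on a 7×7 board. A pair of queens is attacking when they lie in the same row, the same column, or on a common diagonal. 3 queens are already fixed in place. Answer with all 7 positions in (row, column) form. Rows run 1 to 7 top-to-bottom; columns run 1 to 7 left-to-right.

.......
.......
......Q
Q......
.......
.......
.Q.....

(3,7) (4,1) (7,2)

(1,6) (2,4) (3,7) (4,1) (5,3) (6,5) (7,2)

Row 1: attacked by (3,7)→{5,7}; (4,1)→{1,4}; (7,2)→{2}. Safe: 3, 6. Place at column 6.
Row 2: attacked by (1,6)→{5,6,7}; (3,7)→{6,7}; (4,1)→{1,3}; (7,2)→{2,7}. Safe: 4. Place at column 4.
Row 5: attacked by (1,6)→{2,6}; (2,4)→{1,4,7}; (3,7)→{5,7}; (4,1)→{1,2}; (7,2)→{2,4}. Safe: 3. Place at column 3.
Row 6: attacked by (1,6)→{1,6}; (2,4)→{4}; (3,7)→{4,7}; (4,1)→{1,3}; (5,3)→{2,3,4}; (7,2)→{1,2,3}. Safe: 5. Place at column 5.
Columns [6, 4, 7, 1, 3, 5, 2], r−c [-5, -2, -4, 3, 2, 1, 5], r+c [7, 6, 10, 5, 8, 11, 9] are all distinct, so no two queens attack.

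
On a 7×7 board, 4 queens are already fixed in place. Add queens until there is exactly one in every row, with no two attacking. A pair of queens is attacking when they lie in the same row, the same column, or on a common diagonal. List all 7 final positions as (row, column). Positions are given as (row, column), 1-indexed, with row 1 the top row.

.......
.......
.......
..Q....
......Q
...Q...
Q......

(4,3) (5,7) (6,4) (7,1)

(1,5) (2,2) (3,6) (4,3) (5,7) (6,4) (7,1)

Row 1: attacked by (4,3)→{3,6}; (5,7)→{3,7}; (6,4)→{4}; (7,1)→{1,7}. Safe: 2, 5. Place at column 5.
Row 2: attacked by (1,5)→{4,5,6}; (4,3)→{1,3,5}; (5,7)→{4,7}; (6,4)→{4}; (7,1)→{1,6}. Safe: 2. Place at column 2.
Row 3: attacked by (1,5)→{3,5,7}; (2,2)→{1,2,3}; (4,3)→{2,3,4}; (5,7)→{5,7}; (6,4)→{1,4,7}; (7,1)→{1,5}. Safe: 6. Place at column 6.
Columns [5, 2, 6, 3, 7, 4, 1], r−c [-4, 0, -3, 1, -2, 2, 6], r+c [6, 4, 9, 7, 12, 10, 8] are all distinct, so no two queens attack.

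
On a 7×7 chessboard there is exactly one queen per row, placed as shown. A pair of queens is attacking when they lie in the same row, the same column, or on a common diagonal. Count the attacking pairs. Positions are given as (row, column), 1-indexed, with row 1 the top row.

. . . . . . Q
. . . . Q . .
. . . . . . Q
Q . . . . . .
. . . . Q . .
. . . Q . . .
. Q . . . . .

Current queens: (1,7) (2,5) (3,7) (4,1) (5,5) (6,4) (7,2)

5

Same column: (1,7)–(3,7) (column 7); (2,5)–(5,5) (column 5).
Same diagonal: (3,7)–(5,5) (|3−5| = |7−5| = 2); (3,7)–(6,4) (|3−6| = |7−4| = 3); (5,5)–(6,4) (|5−6| = |5−4| = 1).
Total attacking pairs: 5.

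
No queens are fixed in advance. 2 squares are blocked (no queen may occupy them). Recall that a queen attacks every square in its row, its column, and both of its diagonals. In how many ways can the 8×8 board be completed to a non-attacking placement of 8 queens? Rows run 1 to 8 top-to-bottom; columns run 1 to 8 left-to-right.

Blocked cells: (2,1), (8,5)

67

Branch on row 1: col 1 → 3; col 2 → 5; col 3 → 11; col 4 → 13; col 5 → 15; col 6 → 12; col 7 → 5; col 8 → 3.
Sum: 3 + 5 + 11 + 13 + 15 + 12 + 5 + 3 = 67.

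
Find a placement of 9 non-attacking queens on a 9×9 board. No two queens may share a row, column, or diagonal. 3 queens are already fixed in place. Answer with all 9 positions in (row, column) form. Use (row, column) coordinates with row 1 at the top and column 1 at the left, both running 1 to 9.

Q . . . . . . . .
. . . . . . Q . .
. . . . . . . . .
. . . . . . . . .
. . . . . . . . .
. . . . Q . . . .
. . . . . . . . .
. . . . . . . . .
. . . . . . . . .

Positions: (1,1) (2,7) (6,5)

(1,1) (2,7) (3,4) (4,8) (5,3) (6,5) (7,9) (8,2) (9,6)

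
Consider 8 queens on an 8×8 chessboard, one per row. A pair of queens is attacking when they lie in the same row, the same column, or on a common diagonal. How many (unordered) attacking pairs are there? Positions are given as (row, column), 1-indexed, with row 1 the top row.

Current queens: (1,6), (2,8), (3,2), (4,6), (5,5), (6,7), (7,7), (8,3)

Same column: (1,6)–(4,6) (column 6); (6,7)–(7,7) (column 7).
Same diagonal: (2,8)–(4,6) (|2−4| = |8−6| = 2); (2,8)–(5,5) (|2−5| = |8−5| = 3); (4,6)–(5,5) (|4−5| = |6−5| = 1); (5,5)–(7,7) (|5−7| = |5−7| = 2).
Total attacking pairs: 6.

6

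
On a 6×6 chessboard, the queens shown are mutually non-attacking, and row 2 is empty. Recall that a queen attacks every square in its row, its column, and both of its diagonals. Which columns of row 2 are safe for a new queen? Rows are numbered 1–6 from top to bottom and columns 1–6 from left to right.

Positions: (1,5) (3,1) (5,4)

(1,5) attacks row 2 at column 5 and diagonals 4, 6.
(3,1) attacks row 2 at column 1 and diagonals 2.
(5,4) attacks row 2 at column 4 and diagonals 1.
Attacked columns: {1, 2, 4, 5, 6}. Safe: {3}.

columns 3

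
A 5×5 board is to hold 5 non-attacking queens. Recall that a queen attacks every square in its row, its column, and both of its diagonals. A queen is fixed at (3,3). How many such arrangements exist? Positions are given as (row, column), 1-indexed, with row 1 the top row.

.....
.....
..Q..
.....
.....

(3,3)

Branch on row 1: col 2 → 1; col 4 → 1.
Sum: 1 + 1 = 2.

2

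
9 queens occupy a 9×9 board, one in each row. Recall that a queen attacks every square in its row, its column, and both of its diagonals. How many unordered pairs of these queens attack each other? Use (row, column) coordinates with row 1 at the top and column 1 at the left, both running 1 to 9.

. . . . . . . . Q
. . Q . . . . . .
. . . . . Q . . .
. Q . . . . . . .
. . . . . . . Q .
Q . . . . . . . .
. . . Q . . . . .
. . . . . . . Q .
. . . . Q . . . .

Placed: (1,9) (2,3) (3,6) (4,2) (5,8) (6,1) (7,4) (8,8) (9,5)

2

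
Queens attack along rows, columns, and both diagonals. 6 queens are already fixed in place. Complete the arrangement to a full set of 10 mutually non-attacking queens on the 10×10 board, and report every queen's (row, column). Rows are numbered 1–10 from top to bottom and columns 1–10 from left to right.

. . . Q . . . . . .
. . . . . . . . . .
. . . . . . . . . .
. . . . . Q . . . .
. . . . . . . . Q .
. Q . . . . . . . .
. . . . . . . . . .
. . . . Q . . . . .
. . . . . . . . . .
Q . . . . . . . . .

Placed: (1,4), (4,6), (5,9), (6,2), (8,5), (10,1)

(1,4) (2,10) (3,3) (4,6) (5,9) (6,2) (7,8) (8,5) (9,7) (10,1)

Row 2: attacked by (1,4)→{3,4,5}; (4,6)→{4,6,8}; (5,9)→{6,9}; (6,2)→{2,6}; (8,5)→{5}; (10,1)→{1,9}. Safe: 7, 10. Place at column 10.
Row 3: attacked by (1,4)→{2,4,6}; (2,10)→{9,10}; (4,6)→{5,6,7}; (5,9)→{7,9}; (6,2)→{2,5}; (8,5)→{5,10}; (10,1)→{1,8}. Safe: 3. Place at column 3.
Row 7: attacked by (1,4)→{4,10}; (2,10)→{5,10}; (3,3)→{3,7}; (4,6)→{3,6,9}; (5,9)→{7,9}; (6,2)→{1,2,3}; (8,5)→{4,5,6}; (10,1)→{1,4}. Safe: 8. Place at column 8.
Row 9: attacked by (1,4)→{4}; (2,10)→{3,10}; (3,3)→{3,9}; (4,6)→{1,6}; (5,9)→{5,9}; (6,2)→{2,5}; (7,8)→{6,8,10}; (8,5)→{4,5,6}; (10,1)→{1,2}. Safe: 7. Place at column 7.
Columns [4, 10, 3, 6, 9, 2, 8, 5, 7, 1], r−c [-3, -8, 0, -2, -4, 4, -1, 3, 2, 9], r+c [5, 12, 6, 10, 14, 8, 15, 13, 16, 11] are all distinct, so no two queens attack.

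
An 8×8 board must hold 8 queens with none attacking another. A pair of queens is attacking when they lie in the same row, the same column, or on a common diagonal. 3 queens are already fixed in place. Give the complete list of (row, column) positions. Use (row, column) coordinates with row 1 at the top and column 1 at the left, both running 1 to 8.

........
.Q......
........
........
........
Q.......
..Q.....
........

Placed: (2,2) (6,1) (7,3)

Row 1: attacked by (2,2)→{1,2,3}; (6,1)→{1,6}; (7,3)→{3}. Safe: 4, 5, 7, 8. Place at column 4.
Row 3: attacked by (1,4)→{2,4,6}; (2,2)→{1,2,3}; (6,1)→{1,4}; (7,3)→{3,7}. Safe: 5, 8. Place at column 5.
Row 4: attacked by (1,4)→{1,4,7}; (2,2)→{2,4}; (3,5)→{4,5,6}; (6,1)→{1,3}; (7,3)→{3,6}. Safe: 8. Place at column 8.
Row 5: attacked by (1,4)→{4,8}; (2,2)→{2,5}; (3,5)→{3,5,7}; (4,8)→{7,8}; (6,1)→{1,2}; (7,3)→{1,3,5}. Safe: 6. Place at column 6.
Row 8: attacked by (1,4)→{4}; (2,2)→{2,8}; (3,5)→{5}; (4,8)→{4,8}; (5,6)→{3,6}; (6,1)→{1,3}; (7,3)→{2,3,4}. Safe: 7. Place at column 7.
Columns [4, 2, 5, 8, 6, 1, 3, 7], r−c [-3, 0, -2, -4, -1, 5, 4, 1], r+c [5, 4, 8, 12, 11, 7, 10, 15] are all distinct, so no two queens attack.

(1,4) (2,2) (3,5) (4,8) (5,6) (6,1) (7,3) (8,7)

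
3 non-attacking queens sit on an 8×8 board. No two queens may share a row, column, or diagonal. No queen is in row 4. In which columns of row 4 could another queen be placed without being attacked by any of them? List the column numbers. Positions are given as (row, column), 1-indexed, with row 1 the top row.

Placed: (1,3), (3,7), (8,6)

(1,3) attacks row 4 at column 3 and diagonals 6.
(3,7) attacks row 4 at column 7 and diagonals 6, 8.
(8,6) attacks row 4 at column 6 and diagonals 2.
Attacked columns: {2, 3, 6, 7, 8}. Safe: {1, 4, 5}.

columns 1, 4, 5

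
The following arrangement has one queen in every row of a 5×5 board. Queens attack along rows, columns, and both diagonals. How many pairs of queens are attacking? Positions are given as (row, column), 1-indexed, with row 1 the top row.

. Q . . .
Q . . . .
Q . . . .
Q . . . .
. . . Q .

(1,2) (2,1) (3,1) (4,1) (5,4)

Same column: (2,1)–(3,1) (column 1); (2,1)–(4,1) (column 1); (3,1)–(4,1) (column 1).
Same diagonal: (1,2)–(2,1) (|1−2| = |2−1| = 1); (2,1)–(5,4) (|2−5| = |1−4| = 3).
Total attacking pairs: 5.

5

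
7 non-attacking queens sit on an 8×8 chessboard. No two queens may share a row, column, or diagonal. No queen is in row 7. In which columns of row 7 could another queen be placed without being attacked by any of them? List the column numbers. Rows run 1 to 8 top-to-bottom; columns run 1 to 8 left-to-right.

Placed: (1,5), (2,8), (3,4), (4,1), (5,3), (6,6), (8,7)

columns 2

(1,5) attacks row 7 at column 5.
(2,8) attacks row 7 at column 8 and diagonals 3.
(3,4) attacks row 7 at column 4 and diagonals 8.
(4,1) attacks row 7 at column 1 and diagonals 4.
(5,3) attacks row 7 at column 3 and diagonals 1, 5.
(6,6) attacks row 7 at column 6 and diagonals 5, 7.
(8,7) attacks row 7 at column 7 and diagonals 6, 8.
Attacked columns: {1, 3, 4, 5, 6, 7, 8}. Safe: {2}.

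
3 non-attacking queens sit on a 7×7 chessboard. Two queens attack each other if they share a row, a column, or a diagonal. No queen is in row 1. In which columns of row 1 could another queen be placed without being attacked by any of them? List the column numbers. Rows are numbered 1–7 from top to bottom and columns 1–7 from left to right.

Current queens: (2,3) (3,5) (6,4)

columns 1, 6

(2,3) attacks row 1 at column 3 and diagonals 2, 4.
(3,5) attacks row 1 at column 5 and diagonals 3, 7.
(6,4) attacks row 1 at column 4.
Attacked columns: {2, 3, 4, 5, 7}. Safe: {1, 6}.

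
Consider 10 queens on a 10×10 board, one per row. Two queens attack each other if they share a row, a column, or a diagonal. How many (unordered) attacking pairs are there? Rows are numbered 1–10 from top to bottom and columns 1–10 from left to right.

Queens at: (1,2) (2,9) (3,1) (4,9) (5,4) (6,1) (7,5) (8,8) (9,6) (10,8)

6

Same column: (2,9)–(4,9) (column 9); (3,1)–(6,1) (column 1); (8,8)–(10,8) (column 8).
Same diagonal: (3,1)–(7,5) (|3−7| = |1−5| = 4); (3,1)–(10,8) (|3−10| = |1−8| = 7); (7,5)–(10,8) (|7−10| = |5−8| = 3).
Total attacking pairs: 6.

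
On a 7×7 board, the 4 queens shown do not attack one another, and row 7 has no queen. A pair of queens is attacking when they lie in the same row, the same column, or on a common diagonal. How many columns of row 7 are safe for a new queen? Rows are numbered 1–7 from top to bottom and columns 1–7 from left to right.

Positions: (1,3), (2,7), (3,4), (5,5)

(1,3) attacks row 7 at column 3.
(2,7) attacks row 7 at column 7 and diagonals 2.
(3,4) attacks row 7 at column 4.
(5,5) attacks row 7 at column 5 and diagonals 3, 7.
Attacked columns: {2, 3, 4, 5, 7}. Safe: {1, 6}.

2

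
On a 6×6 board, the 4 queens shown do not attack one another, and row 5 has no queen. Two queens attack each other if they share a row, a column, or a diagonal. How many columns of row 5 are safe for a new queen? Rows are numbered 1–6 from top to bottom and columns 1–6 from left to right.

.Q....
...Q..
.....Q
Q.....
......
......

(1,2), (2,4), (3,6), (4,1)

(1,2) attacks row 5 at column 2 and diagonals 6.
(2,4) attacks row 5 at column 4 and diagonals 1.
(3,6) attacks row 5 at column 6 and diagonals 4.
(4,1) attacks row 5 at column 1 and diagonals 2.
Attacked columns: {1, 2, 4, 6}. Safe: {3, 5}.

2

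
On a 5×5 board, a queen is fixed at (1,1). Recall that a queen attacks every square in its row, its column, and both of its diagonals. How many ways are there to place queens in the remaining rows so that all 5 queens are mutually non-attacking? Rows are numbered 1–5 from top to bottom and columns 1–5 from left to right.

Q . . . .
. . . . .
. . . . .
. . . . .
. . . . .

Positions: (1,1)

Branch on row 2: col 3 → 1; col 4 → 1; col 5 → 0.
Sum: 1 + 1 + 0 = 2.

2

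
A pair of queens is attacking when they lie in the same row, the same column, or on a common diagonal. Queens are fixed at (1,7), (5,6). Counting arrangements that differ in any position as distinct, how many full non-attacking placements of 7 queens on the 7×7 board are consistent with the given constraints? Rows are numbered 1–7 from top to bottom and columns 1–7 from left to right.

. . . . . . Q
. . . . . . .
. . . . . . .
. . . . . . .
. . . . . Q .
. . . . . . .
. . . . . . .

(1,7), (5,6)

Branch on row 2: col 1 → 0; col 2 → 0; col 4 → 0; col 5 → 1.
Sum: 0 + 0 + 0 + 1 = 1.

1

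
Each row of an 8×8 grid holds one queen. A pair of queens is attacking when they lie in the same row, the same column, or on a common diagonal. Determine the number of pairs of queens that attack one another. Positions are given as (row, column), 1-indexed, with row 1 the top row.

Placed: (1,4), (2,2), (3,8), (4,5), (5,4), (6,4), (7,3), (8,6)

Same column: (1,4)–(5,4) (column 4); (1,4)–(6,4) (column 4); (5,4)–(6,4) (column 4).
Same diagonal: (4,5)–(5,4) (|4−5| = |5−4| = 1); (6,4)–(7,3) (|6−7| = |4−3| = 1); (6,4)–(8,6) (|6−8| = |4−6| = 2).
Total attacking pairs: 6.

6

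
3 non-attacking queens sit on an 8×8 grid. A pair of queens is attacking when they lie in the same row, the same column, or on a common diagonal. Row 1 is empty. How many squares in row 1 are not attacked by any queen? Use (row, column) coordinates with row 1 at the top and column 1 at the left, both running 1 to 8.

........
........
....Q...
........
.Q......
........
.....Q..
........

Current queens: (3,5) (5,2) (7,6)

3

(3,5) attacks row 1 at column 5 and diagonals 3, 7.
(5,2) attacks row 1 at column 2 and diagonals 6.
(7,6) attacks row 1 at column 6.
Attacked columns: {2, 3, 5, 6, 7}. Safe: {1, 4, 8}.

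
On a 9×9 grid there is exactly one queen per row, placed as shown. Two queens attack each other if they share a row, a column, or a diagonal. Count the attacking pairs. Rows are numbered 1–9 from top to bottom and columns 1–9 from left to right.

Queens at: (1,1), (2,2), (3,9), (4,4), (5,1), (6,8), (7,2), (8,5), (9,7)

5

Same column: (1,1)–(5,1) (column 1); (2,2)–(7,2) (column 2).
Same diagonal: (1,1)–(2,2) (|1−2| = |1−2| = 1); (1,1)–(4,4) (|1−4| = |1−4| = 3); (2,2)–(4,4) (|2−4| = |2−4| = 2).
Total attacking pairs: 5.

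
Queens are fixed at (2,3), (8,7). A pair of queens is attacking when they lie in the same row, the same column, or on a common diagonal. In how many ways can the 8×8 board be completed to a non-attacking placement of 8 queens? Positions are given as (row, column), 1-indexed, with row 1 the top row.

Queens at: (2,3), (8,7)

3

Branch on row 1: col 1 → 0; col 5 → 1; col 6 → 2; col 8 → 0.
Sum: 0 + 1 + 2 + 0 = 3.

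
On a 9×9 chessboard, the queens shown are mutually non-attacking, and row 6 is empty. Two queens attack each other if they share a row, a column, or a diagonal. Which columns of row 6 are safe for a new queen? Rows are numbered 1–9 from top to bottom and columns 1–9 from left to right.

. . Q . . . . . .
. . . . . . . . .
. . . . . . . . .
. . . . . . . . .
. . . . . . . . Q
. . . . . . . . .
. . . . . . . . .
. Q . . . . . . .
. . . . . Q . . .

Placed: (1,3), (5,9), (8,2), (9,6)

columns 1, 5, 7

(1,3) attacks row 6 at column 3 and diagonals 8.
(5,9) attacks row 6 at column 9 and diagonals 8.
(8,2) attacks row 6 at column 2 and diagonals 4.
(9,6) attacks row 6 at column 6 and diagonals 3, 9.
Attacked columns: {2, 3, 4, 6, 8, 9}. Safe: {1, 5, 7}.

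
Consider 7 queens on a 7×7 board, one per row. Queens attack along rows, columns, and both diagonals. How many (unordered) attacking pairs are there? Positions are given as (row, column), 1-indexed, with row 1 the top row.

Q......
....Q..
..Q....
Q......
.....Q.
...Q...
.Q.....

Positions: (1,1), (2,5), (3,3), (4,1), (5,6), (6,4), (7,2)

2

Same column: (1,1)–(4,1) (column 1).
Same diagonal: (1,1)–(3,3) (|1−3| = |1−3| = 2).
Total attacking pairs: 2.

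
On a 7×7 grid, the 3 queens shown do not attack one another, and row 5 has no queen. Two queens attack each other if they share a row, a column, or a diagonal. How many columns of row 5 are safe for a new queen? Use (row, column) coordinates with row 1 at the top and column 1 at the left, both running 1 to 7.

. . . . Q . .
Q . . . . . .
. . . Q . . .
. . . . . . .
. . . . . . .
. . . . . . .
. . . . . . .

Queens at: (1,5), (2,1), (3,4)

(1,5) attacks row 5 at column 5 and diagonals 1.
(2,1) attacks row 5 at column 1 and diagonals 4.
(3,4) attacks row 5 at column 4 and diagonals 2, 6.
Attacked columns: {1, 2, 4, 5, 6}. Safe: {3, 7}.

2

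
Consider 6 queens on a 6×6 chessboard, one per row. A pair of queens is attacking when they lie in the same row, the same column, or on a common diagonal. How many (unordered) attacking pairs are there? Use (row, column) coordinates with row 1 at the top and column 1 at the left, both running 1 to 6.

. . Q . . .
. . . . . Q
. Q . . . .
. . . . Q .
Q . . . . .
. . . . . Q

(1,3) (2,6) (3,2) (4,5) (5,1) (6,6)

Same column: (2,6)–(6,6) (column 6).
Total attacking pairs: 1.

1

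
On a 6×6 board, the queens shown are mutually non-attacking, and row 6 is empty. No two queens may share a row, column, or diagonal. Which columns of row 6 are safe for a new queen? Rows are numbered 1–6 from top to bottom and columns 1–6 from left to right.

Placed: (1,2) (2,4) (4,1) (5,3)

(1,2) attacks row 6 at column 2.
(2,4) attacks row 6 at column 4.
(4,1) attacks row 6 at column 1 and diagonals 3.
(5,3) attacks row 6 at column 3 and diagonals 2, 4.
Attacked columns: {1, 2, 3, 4}. Safe: {5, 6}.

columns 5, 6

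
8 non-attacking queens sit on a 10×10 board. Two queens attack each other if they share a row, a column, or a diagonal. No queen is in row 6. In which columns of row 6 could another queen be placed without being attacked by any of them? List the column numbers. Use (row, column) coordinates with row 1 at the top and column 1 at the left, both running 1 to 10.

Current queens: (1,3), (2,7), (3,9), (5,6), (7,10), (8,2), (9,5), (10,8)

(1,3) attacks row 6 at column 3 and diagonals 8.
(2,7) attacks row 6 at column 7 and diagonals 3.
(3,9) attacks row 6 at column 9 and diagonals 6.
(5,6) attacks row 6 at column 6 and diagonals 5, 7.
(7,10) attacks row 6 at column 10 and diagonals 9.
(8,2) attacks row 6 at column 2 and diagonals 4.
(9,5) attacks row 6 at column 5 and diagonals 2, 8.
(10,8) attacks row 6 at column 8 and diagonals 4.
Attacked columns: {2, 3, 4, 5, 6, 7, 8, 9, 10}. Safe: {1}.

columns 1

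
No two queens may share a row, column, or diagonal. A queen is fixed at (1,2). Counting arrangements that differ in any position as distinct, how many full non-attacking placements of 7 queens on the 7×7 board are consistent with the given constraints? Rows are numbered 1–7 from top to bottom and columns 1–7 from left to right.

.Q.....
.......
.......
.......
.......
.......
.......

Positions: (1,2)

7

Branch on row 2: col 4 → 2; col 5 → 3; col 6 → 1; col 7 → 1.
Sum: 2 + 3 + 1 + 1 = 7.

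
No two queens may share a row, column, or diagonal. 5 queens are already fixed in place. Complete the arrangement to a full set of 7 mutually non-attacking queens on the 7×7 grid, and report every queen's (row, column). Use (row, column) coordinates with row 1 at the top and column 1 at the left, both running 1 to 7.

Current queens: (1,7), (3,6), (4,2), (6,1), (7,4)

Row 2: attacked by (1,7)→{6,7}; (3,6)→{5,6,7}; (4,2)→{2,4}; (6,1)→{1,5}; (7,4)→{4}. Safe: 3. Place at column 3.
Row 5: attacked by (1,7)→{3,7}; (2,3)→{3,6}; (3,6)→{4,6}; (4,2)→{1,2,3}; (6,1)→{1,2}; (7,4)→{2,4,6}. Safe: 5. Place at column 5.
Columns [7, 3, 6, 2, 5, 1, 4], r−c [-6, -1, -3, 2, 0, 5, 3], r+c [8, 5, 9, 6, 10, 7, 11] are all distinct, so no two queens attack.

(1,7) (2,3) (3,6) (4,2) (5,5) (6,1) (7,4)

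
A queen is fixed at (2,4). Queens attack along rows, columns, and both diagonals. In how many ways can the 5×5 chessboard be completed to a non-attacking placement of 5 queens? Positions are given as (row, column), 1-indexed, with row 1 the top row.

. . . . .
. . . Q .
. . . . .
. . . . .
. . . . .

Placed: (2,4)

Branch on row 1: col 1 → 1; col 2 → 1.
Sum: 1 + 1 = 2.

2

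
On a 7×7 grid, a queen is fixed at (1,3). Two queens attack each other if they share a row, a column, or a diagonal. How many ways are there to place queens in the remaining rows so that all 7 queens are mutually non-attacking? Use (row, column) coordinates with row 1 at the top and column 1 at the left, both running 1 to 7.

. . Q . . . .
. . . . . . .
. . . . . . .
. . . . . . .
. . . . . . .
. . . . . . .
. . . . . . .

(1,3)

6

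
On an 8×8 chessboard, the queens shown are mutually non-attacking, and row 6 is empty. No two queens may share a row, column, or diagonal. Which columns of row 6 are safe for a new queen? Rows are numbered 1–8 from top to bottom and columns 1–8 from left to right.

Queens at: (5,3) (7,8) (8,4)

(5,3) attacks row 6 at column 3 and diagonals 2, 4.
(7,8) attacks row 6 at column 8 and diagonals 7.
(8,4) attacks row 6 at column 4 and diagonals 2, 6.
Attacked columns: {2, 3, 4, 6, 7, 8}. Safe: {1, 5}.

columns 1, 5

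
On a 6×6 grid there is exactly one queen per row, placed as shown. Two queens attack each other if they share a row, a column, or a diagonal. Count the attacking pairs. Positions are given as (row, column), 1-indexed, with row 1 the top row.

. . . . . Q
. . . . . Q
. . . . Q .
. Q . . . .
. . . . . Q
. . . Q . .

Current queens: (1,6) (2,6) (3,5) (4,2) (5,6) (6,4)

5

Same column: (1,6)–(2,6) (column 6); (1,6)–(5,6) (column 6); (2,6)–(5,6) (column 6).
Same diagonal: (2,6)–(3,5) (|2−3| = |6−5| = 1); (4,2)–(6,4) (|4−6| = |2−4| = 2).
Total attacking pairs: 5.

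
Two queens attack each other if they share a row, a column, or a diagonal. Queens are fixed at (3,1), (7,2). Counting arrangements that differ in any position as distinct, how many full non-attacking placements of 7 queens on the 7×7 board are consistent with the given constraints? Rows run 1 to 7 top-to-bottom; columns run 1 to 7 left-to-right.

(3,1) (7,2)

Branch on row 1: col 4 → 1; col 5 → 0; col 6 → 1; col 7 → 0.
Sum: 1 + 0 + 1 + 0 = 2.

2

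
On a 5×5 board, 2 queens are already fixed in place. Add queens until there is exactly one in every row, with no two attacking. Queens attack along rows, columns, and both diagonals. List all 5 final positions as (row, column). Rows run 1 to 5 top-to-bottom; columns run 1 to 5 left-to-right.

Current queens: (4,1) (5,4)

(1,2) (2,5) (3,3) (4,1) (5,4)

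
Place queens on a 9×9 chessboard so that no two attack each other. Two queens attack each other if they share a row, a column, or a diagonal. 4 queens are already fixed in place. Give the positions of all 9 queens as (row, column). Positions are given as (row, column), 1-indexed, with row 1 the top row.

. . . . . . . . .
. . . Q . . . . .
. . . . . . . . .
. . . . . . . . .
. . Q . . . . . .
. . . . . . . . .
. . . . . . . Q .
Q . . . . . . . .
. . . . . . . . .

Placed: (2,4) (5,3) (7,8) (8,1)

Row 1: attacked by (2,4)→{3,4,5}; (5,3)→{3,7}; (7,8)→{2,8}; (8,1)→{1,8}. Safe: 6, 9. Place at column 9.
Row 3: attacked by (1,9)→{7,9}; (2,4)→{3,4,5}; (5,3)→{1,3,5}; (7,8)→{4,8}; (8,1)→{1,6}. Safe: 2. Place at column 2.
Row 4: attacked by (1,9)→{6,9}; (2,4)→{2,4,6}; (3,2)→{1,2,3}; (5,3)→{2,3,4}; (7,8)→{5,8}; (8,1)→{1,5}. Safe: 7. Place at column 7.
Row 6: attacked by (1,9)→{4,9}; (2,4)→{4,8}; (3,2)→{2,5}; (4,7)→{5,7,9}; (5,3)→{2,3,4}; (7,8)→{7,8,9}; (8,1)→{1,3}. Safe: 6. Place at column 6.
Row 9: attacked by (1,9)→{1,9}; (2,4)→{4}; (3,2)→{2,8}; (4,7)→{2,7}; (5,3)→{3,7}; (6,6)→{3,6,9}; (7,8)→{6,8}; (8,1)→{1,2}. Safe: 5. Place at column 5.
Columns [9, 4, 2, 7, 3, 6, 8, 1, 5], r−c [-8, -2, 1, -3, 2, 0, -1, 7, 4], r+c [10, 6, 5, 11, 8, 12, 15, 9, 14] are all distinct, so no two queens attack.

(1,9) (2,4) (3,2) (4,7) (5,3) (6,6) (7,8) (8,1) (9,5)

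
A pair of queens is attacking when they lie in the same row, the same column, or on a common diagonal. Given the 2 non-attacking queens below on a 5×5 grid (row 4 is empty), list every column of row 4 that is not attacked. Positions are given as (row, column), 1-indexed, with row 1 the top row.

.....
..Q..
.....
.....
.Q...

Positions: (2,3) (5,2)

(2,3) attacks row 4 at column 3 and diagonals 1, 5.
(5,2) attacks row 4 at column 2 and diagonals 1, 3.
Attacked columns: {1, 2, 3, 5}. Safe: {4}.

columns 4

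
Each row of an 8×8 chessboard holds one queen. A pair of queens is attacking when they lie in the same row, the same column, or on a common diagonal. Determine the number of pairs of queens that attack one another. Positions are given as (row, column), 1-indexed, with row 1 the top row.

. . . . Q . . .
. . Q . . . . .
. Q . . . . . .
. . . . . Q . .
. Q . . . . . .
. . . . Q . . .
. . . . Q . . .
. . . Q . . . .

7

Same column: (1,5)–(6,5) (column 5); (1,5)–(7,5) (column 5); (3,2)–(5,2) (column 2); (6,5)–(7,5) (column 5).
Same diagonal: (2,3)–(3,2) (|2−3| = |3−2| = 1); (3,2)–(6,5) (|3−6| = |2−5| = 3); (7,5)–(8,4) (|7−8| = |5−4| = 1).
Total attacking pairs: 7.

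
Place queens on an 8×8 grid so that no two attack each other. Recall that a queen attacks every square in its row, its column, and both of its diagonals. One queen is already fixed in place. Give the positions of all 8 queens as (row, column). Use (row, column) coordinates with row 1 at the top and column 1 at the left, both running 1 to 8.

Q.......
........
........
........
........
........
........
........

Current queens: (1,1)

Row 2: attacked by (1,1)→{1,2}. Safe: 3, 4, 5, 6, 7, 8. Place at column 5.
Row 3: attacked by (1,1)→{1,3}; (2,5)→{4,5,6}. Safe: 2, 7, 8. Place at column 8.
Row 4: attacked by (1,1)→{1,4}; (2,5)→{3,5,7}; (3,8)→{7,8}. Safe: 2, 6. Place at column 6.
Row 5: attacked by (1,1)→{1,5}; (2,5)→{2,5,8}; (3,8)→{6,8}; (4,6)→{5,6,7}. Safe: 3, 4. Place at column 3.
Row 6: attacked by (1,1)→{1,6}; (2,5)→{1,5}; (3,8)→{5,8}; (4,6)→{4,6,8}; (5,3)→{2,3,4}. Safe: 7. Place at column 7.
Row 7: attacked by (1,1)→{1,7}; (2,5)→{5}; (3,8)→{4,8}; (4,6)→{3,6}; (5,3)→{1,3,5}; (6,7)→{6,7,8}. Safe: 2. Place at column 2.
Row 8: attacked by (1,1)→{1,8}; (2,5)→{5}; (3,8)→{3,8}; (4,6)→{2,6}; (5,3)→{3,6}; (6,7)→{5,7}; (7,2)→{1,2,3}. Safe: 4. Place at column 4.
Columns [1, 5, 8, 6, 3, 7, 2, 4], r−c [0, -3, -5, -2, 2, -1, 5, 4], r+c [2, 7, 11, 10, 8, 13, 9, 12] are all distinct, so no two queens attack.

(1,1) (2,5) (3,8) (4,6) (5,3) (6,7) (7,2) (8,4)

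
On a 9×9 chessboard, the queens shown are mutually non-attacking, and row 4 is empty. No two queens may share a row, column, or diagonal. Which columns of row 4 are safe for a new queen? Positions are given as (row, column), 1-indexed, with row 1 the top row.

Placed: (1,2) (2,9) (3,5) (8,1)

columns 3, 8

(1,2) attacks row 4 at column 2 and diagonals 5.
(2,9) attacks row 4 at column 9 and diagonals 7.
(3,5) attacks row 4 at column 5 and diagonals 4, 6.
(8,1) attacks row 4 at column 1 and diagonals 5.
Attacked columns: {1, 2, 4, 5, 6, 7, 9}. Safe: {3, 8}.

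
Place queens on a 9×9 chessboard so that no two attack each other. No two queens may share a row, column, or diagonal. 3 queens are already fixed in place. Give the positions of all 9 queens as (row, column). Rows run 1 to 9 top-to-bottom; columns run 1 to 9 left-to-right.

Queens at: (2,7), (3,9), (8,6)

(1,5) (2,7) (3,9) (4,4) (5,8) (6,1) (7,3) (8,6) (9,2)

Row 1: attacked by (2,7)→{6,7,8}; (3,9)→{7,9}; (8,6)→{6}. Safe: 1, 2, 3, 4, 5. Place at column 5.
Row 4: attacked by (1,5)→{2,5,8}; (2,7)→{5,7,9}; (3,9)→{8,9}; (8,6)→{2,6}. Safe: 1, 3, 4. Place at column 4.
Row 5: attacked by (1,5)→{1,5,9}; (2,7)→{4,7}; (3,9)→{7,9}; (4,4)→{3,4,5}; (8,6)→{3,6,9}. Safe: 2, 8. Place at column 8.
Row 6: attacked by (1,5)→{5}; (2,7)→{3,7}; (3,9)→{6,9}; (4,4)→{2,4,6}; (5,8)→{7,8,9}; (8,6)→{4,6,8}. Safe: 1. Place at column 1.
Row 7: attacked by (1,5)→{5}; (2,7)→{2,7}; (3,9)→{5,9}; (4,4)→{1,4,7}; (5,8)→{6,8}; (6,1)→{1,2}; (8,6)→{5,6,7}. Safe: 3. Place at column 3.
Row 9: attacked by (1,5)→{5}; (2,7)→{7}; (3,9)→{3,9}; (4,4)→{4,9}; (5,8)→{4,8}; (6,1)→{1,4}; (7,3)→{1,3,5}; (8,6)→{5,6,7}. Safe: 2. Place at column 2.
Columns [5, 7, 9, 4, 8, 1, 3, 6, 2], r−c [-4, -5, -6, 0, -3, 5, 4, 2, 7], r+c [6, 9, 12, 8, 13, 7, 10, 14, 11] are all distinct, so no two queens attack.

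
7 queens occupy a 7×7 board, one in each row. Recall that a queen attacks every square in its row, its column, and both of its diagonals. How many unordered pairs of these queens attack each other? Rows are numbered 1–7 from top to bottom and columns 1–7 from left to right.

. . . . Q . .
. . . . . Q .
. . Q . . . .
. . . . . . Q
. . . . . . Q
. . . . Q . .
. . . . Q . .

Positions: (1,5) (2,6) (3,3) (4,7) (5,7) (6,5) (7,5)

8

Same column: (1,5)–(6,5) (column 5); (1,5)–(7,5) (column 5); (4,7)–(5,7) (column 7); (6,5)–(7,5) (column 5).
Same diagonal: (1,5)–(2,6) (|1−2| = |5−6| = 1); (1,5)–(3,3) (|1−3| = |5−3| = 2); (4,7)–(6,5) (|4−6| = |7−5| = 2); (5,7)–(7,5) (|5−7| = |7−5| = 2).
Total attacking pairs: 8.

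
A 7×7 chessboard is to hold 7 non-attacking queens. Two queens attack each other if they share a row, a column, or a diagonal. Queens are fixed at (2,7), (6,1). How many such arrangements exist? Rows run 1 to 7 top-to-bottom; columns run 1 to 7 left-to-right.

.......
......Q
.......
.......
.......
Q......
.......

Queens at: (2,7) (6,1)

4

Branch on row 1: col 2 → 0; col 3 → 1; col 4 → 1; col 5 → 2.
Sum: 0 + 1 + 1 + 2 = 4.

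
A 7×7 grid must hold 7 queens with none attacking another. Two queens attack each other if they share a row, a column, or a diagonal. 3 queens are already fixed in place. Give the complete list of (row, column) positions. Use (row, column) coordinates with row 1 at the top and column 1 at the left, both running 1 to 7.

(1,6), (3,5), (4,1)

(1,6) (2,2) (3,5) (4,1) (5,4) (6,7) (7,3)

Row 2: attacked by (1,6)→{5,6,7}; (3,5)→{4,5,6}; (4,1)→{1,3}. Safe: 2. Place at column 2.
Row 5: attacked by (1,6)→{2,6}; (2,2)→{2,5}; (3,5)→{3,5,7}; (4,1)→{1,2}. Safe: 4. Place at column 4.
Row 6: attacked by (1,6)→{1,6}; (2,2)→{2,6}; (3,5)→{2,5}; (4,1)→{1,3}; (5,4)→{3,4,5}. Safe: 7. Place at column 7.
Row 7: attacked by (1,6)→{6}; (2,2)→{2,7}; (3,5)→{1,5}; (4,1)→{1,4}; (5,4)→{2,4,6}; (6,7)→{6,7}. Safe: 3. Place at column 3.
Columns [6, 2, 5, 1, 4, 7, 3], r−c [-5, 0, -2, 3, 1, -1, 4], r+c [7, 4, 8, 5, 9, 13, 10] are all distinct, so no two queens attack.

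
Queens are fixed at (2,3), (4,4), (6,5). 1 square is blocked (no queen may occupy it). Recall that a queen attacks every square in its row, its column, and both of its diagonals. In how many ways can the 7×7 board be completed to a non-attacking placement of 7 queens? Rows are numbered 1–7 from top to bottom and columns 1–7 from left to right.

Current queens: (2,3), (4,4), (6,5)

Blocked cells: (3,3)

Branch on row 1: col 6 → 2.
Sum: 2 = 2.

2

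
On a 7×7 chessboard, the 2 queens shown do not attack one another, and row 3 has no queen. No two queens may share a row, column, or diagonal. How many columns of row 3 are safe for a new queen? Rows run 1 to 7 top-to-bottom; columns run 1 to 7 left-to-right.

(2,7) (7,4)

4

(2,7) attacks row 3 at column 7 and diagonals 6.
(7,4) attacks row 3 at column 4.
Attacked columns: {4, 6, 7}. Safe: {1, 2, 3, 5}.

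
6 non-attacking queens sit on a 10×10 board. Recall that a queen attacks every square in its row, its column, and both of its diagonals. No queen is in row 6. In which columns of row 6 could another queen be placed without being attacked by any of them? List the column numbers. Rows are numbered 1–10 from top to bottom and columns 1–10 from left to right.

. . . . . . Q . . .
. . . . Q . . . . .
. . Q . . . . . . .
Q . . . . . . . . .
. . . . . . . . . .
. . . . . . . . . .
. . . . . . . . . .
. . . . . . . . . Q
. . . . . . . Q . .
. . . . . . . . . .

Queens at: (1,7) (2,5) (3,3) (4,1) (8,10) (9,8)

columns 4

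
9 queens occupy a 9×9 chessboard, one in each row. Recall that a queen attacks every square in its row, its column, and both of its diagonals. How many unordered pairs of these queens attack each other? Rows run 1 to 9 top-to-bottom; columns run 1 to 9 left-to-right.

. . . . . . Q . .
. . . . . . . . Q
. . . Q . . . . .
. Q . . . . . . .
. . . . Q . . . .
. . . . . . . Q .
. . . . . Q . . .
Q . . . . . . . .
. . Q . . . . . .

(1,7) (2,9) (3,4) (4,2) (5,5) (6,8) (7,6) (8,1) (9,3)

0

All columns are distinct and no two queens satisfy |Δrow| = |Δcol|, so no pair attacks.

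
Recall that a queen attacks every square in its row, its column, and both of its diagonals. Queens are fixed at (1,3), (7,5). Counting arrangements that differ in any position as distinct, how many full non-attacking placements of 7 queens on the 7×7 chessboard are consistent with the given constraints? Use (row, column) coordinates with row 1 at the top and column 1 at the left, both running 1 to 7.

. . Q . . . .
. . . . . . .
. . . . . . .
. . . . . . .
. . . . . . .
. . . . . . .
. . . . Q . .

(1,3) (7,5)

Branch on row 2: col 1 → 1; col 6 → 0; col 7 → 1.
Sum: 1 + 0 + 1 = 2.

2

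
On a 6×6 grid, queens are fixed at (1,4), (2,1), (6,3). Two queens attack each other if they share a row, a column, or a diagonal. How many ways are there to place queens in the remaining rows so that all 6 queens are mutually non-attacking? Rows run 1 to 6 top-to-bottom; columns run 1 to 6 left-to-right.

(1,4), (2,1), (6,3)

Branch on row 3: col 5 → 1.
Sum: 1 = 1.

1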